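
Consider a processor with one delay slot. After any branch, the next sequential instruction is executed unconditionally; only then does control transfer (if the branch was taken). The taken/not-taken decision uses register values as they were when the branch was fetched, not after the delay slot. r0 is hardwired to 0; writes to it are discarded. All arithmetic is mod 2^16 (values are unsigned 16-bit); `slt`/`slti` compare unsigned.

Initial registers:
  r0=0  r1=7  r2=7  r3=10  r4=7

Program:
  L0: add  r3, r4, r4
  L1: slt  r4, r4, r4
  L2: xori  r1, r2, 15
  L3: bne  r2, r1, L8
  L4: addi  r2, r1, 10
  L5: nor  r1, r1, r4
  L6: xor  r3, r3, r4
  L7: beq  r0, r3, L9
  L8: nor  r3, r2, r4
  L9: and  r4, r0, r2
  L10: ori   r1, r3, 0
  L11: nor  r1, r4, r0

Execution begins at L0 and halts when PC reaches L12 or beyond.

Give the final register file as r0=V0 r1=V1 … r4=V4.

PC=0  add  r3, r4, r4        | r0=0 r1=7 r2=7 r3=14 r4=7
PC=1  slt  r4, r4, r4        | r0=0 r1=7 r2=7 r3=14 r4=0
PC=2  xori  r1, r2, 15       | r0=0 r1=8 r2=7 r3=14 r4=0
PC=3  bne  r2, r1, L8        | r0=0 r1=8 r2=7 r3=14 r4=0  [TAKEN]
PC=4  addi  r2, r1, 10       | r0=0 r1=8 r2=18 r3=14 r4=0
PC=8  nor  r3, r2, r4        | r0=0 r1=8 r2=18 r3=65517 r4=0
PC=9  and  r4, r0, r2        | r0=0 r1=8 r2=18 r3=65517 r4=0
PC=10 ori   r1, r3, 0        | r0=0 r1=65517 r2=18 r3=65517 r4=0
PC=11 nor  r1, r4, r0        | r0=0 r1=65535 r2=18 r3=65517 r4=0

r0=0 r1=65535 r2=18 r3=65517 r4=0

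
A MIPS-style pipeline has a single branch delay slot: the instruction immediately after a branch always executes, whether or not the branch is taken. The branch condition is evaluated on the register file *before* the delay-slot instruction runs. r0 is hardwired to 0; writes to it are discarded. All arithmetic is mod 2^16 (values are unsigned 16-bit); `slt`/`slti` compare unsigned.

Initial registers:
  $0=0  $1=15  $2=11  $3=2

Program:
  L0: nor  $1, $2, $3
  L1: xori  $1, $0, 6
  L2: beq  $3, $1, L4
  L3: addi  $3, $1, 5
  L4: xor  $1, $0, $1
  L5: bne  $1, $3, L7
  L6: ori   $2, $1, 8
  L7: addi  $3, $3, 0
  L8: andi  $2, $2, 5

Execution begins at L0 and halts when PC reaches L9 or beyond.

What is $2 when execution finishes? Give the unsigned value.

[0] nor  $1, $2, $3  →  {$0:0, $1:65524, $2:11, $3:2}
[1] xori  $1, $0, 6  →  {$0:0, $1:6, $2:11, $3:2}
[2] beq  $3, $1, L4  →  {$0:0, $1:6, $2:11, $3:2}  ⟨branch fallthrough⟩
[3] addi  $3, $1, 5  →  {$0:0, $1:6, $2:11, $3:11}
[4] xor  $1, $0, $1  →  {$0:0, $1:6, $2:11, $3:11}
[5] bne  $1, $3, L7  →  {$0:0, $1:6, $2:11, $3:11}  ⟨branch taken⟩
[6] ori   $2, $1, 8  →  {$0:0, $1:6, $2:14, $3:11}
[7] addi  $3, $3, 0  →  {$0:0, $1:6, $2:14, $3:11}
[8] andi  $2, $2, 5  →  {$0:0, $1:6, $2:4, $3:11}

4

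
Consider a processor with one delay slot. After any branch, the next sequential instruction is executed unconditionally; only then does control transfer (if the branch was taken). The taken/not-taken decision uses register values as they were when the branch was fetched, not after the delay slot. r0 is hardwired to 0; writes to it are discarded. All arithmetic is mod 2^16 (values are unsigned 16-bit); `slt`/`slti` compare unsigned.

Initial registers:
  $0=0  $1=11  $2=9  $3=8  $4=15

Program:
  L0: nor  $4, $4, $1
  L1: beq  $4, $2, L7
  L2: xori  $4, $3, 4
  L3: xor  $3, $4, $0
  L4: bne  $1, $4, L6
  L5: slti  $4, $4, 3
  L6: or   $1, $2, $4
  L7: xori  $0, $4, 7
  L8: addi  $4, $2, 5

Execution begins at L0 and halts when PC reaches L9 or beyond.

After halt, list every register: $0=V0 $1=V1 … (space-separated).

$0=0 $1=9 $2=9 $3=12 $4=14

  step pc=0: nor  $4, $4, $1  regs=(0,11,9,8,65520)
  step pc=1: beq  $4, $2, L7  cond=F  regs=(0,11,9,8,65520)
  step pc=2: xori  $4, $3, 4  regs=(0,11,9,8,12)
  step pc=3: xor  $3, $4, $0  regs=(0,11,9,12,12)
  step pc=4: bne  $1, $4, L6  cond=T  regs=(0,11,9,12,12)
  step pc=5: slti  $4, $4, 3  regs=(0,11,9,12,0)
  step pc=6: or   $1, $2, $4  regs=(0,9,9,12,0)
  step pc=7: xori  $0, $4, 7  regs=(0,9,9,12,0)
  step pc=8: addi  $4, $2, 5  regs=(0,9,9,12,14)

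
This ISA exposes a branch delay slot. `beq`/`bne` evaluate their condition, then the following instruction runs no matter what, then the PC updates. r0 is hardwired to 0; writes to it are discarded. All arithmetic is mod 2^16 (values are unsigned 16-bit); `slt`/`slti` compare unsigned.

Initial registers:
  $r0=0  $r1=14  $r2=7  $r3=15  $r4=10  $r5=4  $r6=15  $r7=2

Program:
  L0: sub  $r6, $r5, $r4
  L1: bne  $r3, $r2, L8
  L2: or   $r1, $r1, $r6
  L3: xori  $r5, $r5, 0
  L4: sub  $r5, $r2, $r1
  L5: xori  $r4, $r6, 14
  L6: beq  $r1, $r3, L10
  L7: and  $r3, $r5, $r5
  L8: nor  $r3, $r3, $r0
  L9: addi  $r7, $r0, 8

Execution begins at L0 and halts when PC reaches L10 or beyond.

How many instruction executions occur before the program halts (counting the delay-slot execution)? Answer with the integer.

5

  step pc=0: sub  $r6, $r5, $r4  regs=(0,14,7,15,10,4,65530,2)
  step pc=1: bne  $r3, $r2, L8  cond=T  regs=(0,14,7,15,10,4,65530,2)
  step pc=2: or   $r1, $r1, $r6  regs=(0,65534,7,15,10,4,65530,2)
  step pc=8: nor  $r3, $r3, $r0  regs=(0,65534,7,65520,10,4,65530,2)
  step pc=9: addi  $r7, $r0, 8  regs=(0,65534,7,65520,10,4,65530,8)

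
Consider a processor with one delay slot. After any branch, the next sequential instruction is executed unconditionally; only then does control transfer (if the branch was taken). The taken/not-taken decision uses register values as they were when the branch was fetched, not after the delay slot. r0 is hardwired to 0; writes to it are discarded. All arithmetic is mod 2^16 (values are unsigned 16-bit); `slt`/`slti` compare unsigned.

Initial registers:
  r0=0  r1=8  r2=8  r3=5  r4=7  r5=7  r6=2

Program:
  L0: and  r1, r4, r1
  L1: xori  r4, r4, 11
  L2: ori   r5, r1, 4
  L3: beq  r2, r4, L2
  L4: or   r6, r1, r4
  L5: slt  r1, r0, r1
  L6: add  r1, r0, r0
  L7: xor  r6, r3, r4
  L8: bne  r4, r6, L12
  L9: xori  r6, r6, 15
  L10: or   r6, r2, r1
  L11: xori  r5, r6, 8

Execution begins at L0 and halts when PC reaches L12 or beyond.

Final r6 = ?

#0 and  r1, r4, r1 ; 0/0/8/5/7/7/2
#1 xori  r4, r4, 11 ; 0/0/8/5/12/7/2
#2 ori   r5, r1, 4 ; 0/0/8/5/12/4/2
#3 beq  r2, r4, L2 ; 0/0/8/5/12/4/2 ; →fallthru
#4 or   r6, r1, r4 ; 0/0/8/5/12/4/12
#5 slt  r1, r0, r1 ; 0/0/8/5/12/4/12
#6 add  r1, r0, r0 ; 0/0/8/5/12/4/12
#7 xor  r6, r3, r4 ; 0/0/8/5/12/4/9
#8 bne  r4, r6, L12 ; 0/0/8/5/12/4/9 ; →target
#9 xori  r6, r6, 15 ; 0/0/8/5/12/4/6

6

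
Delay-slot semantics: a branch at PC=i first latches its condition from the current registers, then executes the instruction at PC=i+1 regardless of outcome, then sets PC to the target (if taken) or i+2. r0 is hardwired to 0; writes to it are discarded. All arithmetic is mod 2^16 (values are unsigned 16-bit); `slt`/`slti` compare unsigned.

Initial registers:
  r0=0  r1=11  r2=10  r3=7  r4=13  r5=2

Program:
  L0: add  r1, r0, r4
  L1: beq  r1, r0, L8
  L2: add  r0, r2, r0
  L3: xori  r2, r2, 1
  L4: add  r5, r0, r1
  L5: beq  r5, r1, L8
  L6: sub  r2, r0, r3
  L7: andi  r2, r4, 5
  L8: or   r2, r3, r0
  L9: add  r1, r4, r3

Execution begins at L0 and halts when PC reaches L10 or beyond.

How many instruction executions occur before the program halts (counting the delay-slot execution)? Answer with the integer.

9

#0 add  r1, r0, r4 ; 0/13/10/7/13/2
#1 beq  r1, r0, L8 ; 0/13/10/7/13/2 ; →fallthru
#2 add  r0, r2, r0 ; 0/13/10/7/13/2
#3 xori  r2, r2, 1 ; 0/13/11/7/13/2
#4 add  r5, r0, r1 ; 0/13/11/7/13/13
#5 beq  r5, r1, L8 ; 0/13/11/7/13/13 ; →target
#6 sub  r2, r0, r3 ; 0/13/65529/7/13/13
#8 or   r2, r3, r0 ; 0/13/7/7/13/13
#9 add  r1, r4, r3 ; 0/20/7/7/13/13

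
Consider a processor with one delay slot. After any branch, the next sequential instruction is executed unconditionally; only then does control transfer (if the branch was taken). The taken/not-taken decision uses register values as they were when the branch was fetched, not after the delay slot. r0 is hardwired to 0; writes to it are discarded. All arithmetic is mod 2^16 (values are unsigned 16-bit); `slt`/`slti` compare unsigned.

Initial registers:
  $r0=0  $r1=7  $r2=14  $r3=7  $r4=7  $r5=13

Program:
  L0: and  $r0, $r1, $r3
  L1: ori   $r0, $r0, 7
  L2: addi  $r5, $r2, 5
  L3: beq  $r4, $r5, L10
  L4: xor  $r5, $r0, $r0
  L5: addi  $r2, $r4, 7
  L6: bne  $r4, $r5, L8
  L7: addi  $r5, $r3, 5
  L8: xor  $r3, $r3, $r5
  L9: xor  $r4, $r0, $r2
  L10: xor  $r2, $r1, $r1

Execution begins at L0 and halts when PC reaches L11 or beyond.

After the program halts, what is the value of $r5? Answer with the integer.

12

[0] and  $r0, $r1, $r3  →  {$r0:0, $r1:7, $r2:14, $r3:7, $r4:7, $r5:13}
[1] ori   $r0, $r0, 7  →  {$r0:0, $r1:7, $r2:14, $r3:7, $r4:7, $r5:13}
[2] addi  $r5, $r2, 5  →  {$r0:0, $r1:7, $r2:14, $r3:7, $r4:7, $r5:19}
[3] beq  $r4, $r5, L10  →  {$r0:0, $r1:7, $r2:14, $r3:7, $r4:7, $r5:19}  ⟨branch fallthrough⟩
[4] xor  $r5, $r0, $r0  →  {$r0:0, $r1:7, $r2:14, $r3:7, $r4:7, $r5:0}
[5] addi  $r2, $r4, 7  →  {$r0:0, $r1:7, $r2:14, $r3:7, $r4:7, $r5:0}
[6] bne  $r4, $r5, L8  →  {$r0:0, $r1:7, $r2:14, $r3:7, $r4:7, $r5:0}  ⟨branch taken⟩
[7] addi  $r5, $r3, 5  →  {$r0:0, $r1:7, $r2:14, $r3:7, $r4:7, $r5:12}
[8] xor  $r3, $r3, $r5  →  {$r0:0, $r1:7, $r2:14, $r3:11, $r4:7, $r5:12}
[9] xor  $r4, $r0, $r2  →  {$r0:0, $r1:7, $r2:14, $r3:11, $r4:14, $r5:12}
[10] xor  $r2, $r1, $r1  →  {$r0:0, $r1:7, $r2:0, $r3:11, $r4:14, $r5:12}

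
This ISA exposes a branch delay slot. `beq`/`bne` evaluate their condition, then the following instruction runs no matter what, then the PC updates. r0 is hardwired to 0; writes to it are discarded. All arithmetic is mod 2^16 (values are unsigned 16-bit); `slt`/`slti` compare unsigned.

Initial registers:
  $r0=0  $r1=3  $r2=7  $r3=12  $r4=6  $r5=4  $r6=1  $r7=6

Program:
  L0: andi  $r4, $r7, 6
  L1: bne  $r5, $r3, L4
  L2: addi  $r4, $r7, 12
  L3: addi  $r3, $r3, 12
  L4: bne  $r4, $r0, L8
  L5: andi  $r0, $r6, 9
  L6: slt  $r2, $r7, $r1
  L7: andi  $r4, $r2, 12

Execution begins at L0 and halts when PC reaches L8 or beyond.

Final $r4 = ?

#0 andi  $r4, $r7, 6 ; 0/3/7/12/6/4/1/6
#1 bne  $r5, $r3, L4 ; 0/3/7/12/6/4/1/6 ; →target
#2 addi  $r4, $r7, 12 ; 0/3/7/12/18/4/1/6
#4 bne  $r4, $r0, L8 ; 0/3/7/12/18/4/1/6 ; →target
#5 andi  $r0, $r6, 9 ; 0/3/7/12/18/4/1/6

18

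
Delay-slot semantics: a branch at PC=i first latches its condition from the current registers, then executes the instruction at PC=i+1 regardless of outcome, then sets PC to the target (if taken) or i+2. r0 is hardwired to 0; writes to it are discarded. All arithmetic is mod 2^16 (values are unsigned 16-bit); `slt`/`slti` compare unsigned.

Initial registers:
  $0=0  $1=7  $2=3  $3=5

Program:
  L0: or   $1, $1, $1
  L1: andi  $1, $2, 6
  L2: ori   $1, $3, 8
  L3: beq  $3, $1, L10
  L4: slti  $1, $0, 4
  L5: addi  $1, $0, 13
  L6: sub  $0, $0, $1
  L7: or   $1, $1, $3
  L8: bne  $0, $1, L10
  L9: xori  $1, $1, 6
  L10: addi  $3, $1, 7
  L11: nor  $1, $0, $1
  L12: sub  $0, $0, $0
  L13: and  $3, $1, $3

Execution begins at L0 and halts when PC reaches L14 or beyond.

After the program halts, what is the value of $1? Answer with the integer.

65524

#0 or   $1, $1, $1 ; 0/7/3/5
#1 andi  $1, $2, 6 ; 0/2/3/5
#2 ori   $1, $3, 8 ; 0/13/3/5
#3 beq  $3, $1, L10 ; 0/13/3/5 ; →fallthru
#4 slti  $1, $0, 4 ; 0/1/3/5
#5 addi  $1, $0, 13 ; 0/13/3/5
#6 sub  $0, $0, $1 ; 0/13/3/5
#7 or   $1, $1, $3 ; 0/13/3/5
#8 bne  $0, $1, L10 ; 0/13/3/5 ; →target
#9 xori  $1, $1, 6 ; 0/11/3/5
#10 addi  $3, $1, 7 ; 0/11/3/18
#11 nor  $1, $0, $1 ; 0/65524/3/18
#12 sub  $0, $0, $0 ; 0/65524/3/18
#13 and  $3, $1, $3 ; 0/65524/3/16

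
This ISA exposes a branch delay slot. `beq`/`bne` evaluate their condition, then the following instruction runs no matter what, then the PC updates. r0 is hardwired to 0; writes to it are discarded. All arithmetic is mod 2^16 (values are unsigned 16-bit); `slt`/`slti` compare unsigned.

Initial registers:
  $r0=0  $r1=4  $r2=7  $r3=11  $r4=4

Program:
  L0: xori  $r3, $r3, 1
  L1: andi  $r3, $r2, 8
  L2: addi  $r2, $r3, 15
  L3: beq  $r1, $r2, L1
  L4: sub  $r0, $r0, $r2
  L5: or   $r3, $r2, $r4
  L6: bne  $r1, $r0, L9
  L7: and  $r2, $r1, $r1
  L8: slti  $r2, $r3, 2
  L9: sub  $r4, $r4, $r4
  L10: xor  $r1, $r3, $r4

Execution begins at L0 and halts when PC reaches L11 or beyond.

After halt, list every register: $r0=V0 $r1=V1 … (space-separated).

#0 xori  $r3, $r3, 1 ; 0/4/7/10/4
#1 andi  $r3, $r2, 8 ; 0/4/7/0/4
#2 addi  $r2, $r3, 15 ; 0/4/15/0/4
#3 beq  $r1, $r2, L1 ; 0/4/15/0/4 ; →fallthru
#4 sub  $r0, $r0, $r2 ; 0/4/15/0/4
#5 or   $r3, $r2, $r4 ; 0/4/15/15/4
#6 bne  $r1, $r0, L9 ; 0/4/15/15/4 ; →target
#7 and  $r2, $r1, $r1 ; 0/4/4/15/4
#9 sub  $r4, $r4, $r4 ; 0/4/4/15/0
#10 xor  $r1, $r3, $r4 ; 0/15/4/15/0

$r0=0 $r1=15 $r2=4 $r3=15 $r4=0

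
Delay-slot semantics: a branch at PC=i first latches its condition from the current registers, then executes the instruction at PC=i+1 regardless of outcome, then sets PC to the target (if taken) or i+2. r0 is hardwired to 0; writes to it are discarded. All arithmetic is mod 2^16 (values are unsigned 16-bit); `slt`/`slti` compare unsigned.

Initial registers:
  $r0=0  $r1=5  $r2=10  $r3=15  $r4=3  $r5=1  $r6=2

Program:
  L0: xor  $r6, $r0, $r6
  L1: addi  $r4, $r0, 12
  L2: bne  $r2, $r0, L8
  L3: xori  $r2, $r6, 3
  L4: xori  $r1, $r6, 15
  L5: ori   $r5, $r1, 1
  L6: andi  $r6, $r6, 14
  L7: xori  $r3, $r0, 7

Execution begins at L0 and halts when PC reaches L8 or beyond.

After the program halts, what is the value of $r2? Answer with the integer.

#0 xor  $r6, $r0, $r6 ; 0/5/10/15/3/1/2
#1 addi  $r4, $r0, 12 ; 0/5/10/15/12/1/2
#2 bne  $r2, $r0, L8 ; 0/5/10/15/12/1/2 ; →target
#3 xori  $r2, $r6, 3 ; 0/5/1/15/12/1/2

1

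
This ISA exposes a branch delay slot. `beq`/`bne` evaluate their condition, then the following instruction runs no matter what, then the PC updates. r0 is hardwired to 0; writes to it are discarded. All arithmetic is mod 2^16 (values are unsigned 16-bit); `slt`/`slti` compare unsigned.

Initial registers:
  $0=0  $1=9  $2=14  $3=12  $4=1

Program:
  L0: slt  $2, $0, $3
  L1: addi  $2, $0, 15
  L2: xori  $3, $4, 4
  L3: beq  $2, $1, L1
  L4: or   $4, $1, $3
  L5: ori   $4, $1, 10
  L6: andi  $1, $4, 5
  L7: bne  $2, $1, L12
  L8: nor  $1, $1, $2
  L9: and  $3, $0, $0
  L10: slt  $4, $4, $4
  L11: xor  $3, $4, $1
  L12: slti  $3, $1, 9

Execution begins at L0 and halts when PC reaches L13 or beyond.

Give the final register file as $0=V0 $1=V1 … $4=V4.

$0=0 $1=65520 $2=15 $3=0 $4=11

  step pc=0: slt  $2, $0, $3  regs=(0,9,1,12,1)
  step pc=1: addi  $2, $0, 15  regs=(0,9,15,12,1)
  step pc=2: xori  $3, $4, 4  regs=(0,9,15,5,1)
  step pc=3: beq  $2, $1, L1  cond=F  regs=(0,9,15,5,1)
  step pc=4: or   $4, $1, $3  regs=(0,9,15,5,13)
  step pc=5: ori   $4, $1, 10  regs=(0,9,15,5,11)
  step pc=6: andi  $1, $4, 5  regs=(0,1,15,5,11)
  step pc=7: bne  $2, $1, L12  cond=T  regs=(0,1,15,5,11)
  step pc=8: nor  $1, $1, $2  regs=(0,65520,15,5,11)
  step pc=12: slti  $3, $1, 9  regs=(0,65520,15,0,11)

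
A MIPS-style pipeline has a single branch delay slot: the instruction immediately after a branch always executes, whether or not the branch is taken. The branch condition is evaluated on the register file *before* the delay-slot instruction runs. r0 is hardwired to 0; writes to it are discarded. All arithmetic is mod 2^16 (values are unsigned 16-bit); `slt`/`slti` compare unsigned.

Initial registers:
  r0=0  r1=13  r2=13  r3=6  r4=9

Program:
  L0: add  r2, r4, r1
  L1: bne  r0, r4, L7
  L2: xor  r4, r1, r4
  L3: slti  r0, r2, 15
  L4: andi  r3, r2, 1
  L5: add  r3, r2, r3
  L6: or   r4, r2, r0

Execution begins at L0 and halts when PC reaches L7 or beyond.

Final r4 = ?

4

[0] add  r2, r4, r1  →  {r0:0, r1:13, r2:22, r3:6, r4:9}
[1] bne  r0, r4, L7  →  {r0:0, r1:13, r2:22, r3:6, r4:9}  ⟨branch taken⟩
[2] xor  r4, r1, r4  →  {r0:0, r1:13, r2:22, r3:6, r4:4}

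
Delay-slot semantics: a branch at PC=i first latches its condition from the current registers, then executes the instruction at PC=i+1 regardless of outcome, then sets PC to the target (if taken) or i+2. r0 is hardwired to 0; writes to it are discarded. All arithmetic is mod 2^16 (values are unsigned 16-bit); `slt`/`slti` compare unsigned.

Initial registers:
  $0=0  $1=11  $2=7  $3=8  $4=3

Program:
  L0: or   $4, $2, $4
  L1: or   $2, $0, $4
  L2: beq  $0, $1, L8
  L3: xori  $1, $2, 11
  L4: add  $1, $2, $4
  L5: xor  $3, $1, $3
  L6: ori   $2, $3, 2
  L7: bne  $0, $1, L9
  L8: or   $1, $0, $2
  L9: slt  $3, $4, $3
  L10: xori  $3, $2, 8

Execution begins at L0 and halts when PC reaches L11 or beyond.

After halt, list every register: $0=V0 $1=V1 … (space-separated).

$0=0 $1=6 $2=6 $3=14 $4=7

[0] or   $4, $2, $4  →  {$0:0, $1:11, $2:7, $3:8, $4:7}
[1] or   $2, $0, $4  →  {$0:0, $1:11, $2:7, $3:8, $4:7}
[2] beq  $0, $1, L8  →  {$0:0, $1:11, $2:7, $3:8, $4:7}  ⟨branch fallthrough⟩
[3] xori  $1, $2, 11  →  {$0:0, $1:12, $2:7, $3:8, $4:7}
[4] add  $1, $2, $4  →  {$0:0, $1:14, $2:7, $3:8, $4:7}
[5] xor  $3, $1, $3  →  {$0:0, $1:14, $2:7, $3:6, $4:7}
[6] ori   $2, $3, 2  →  {$0:0, $1:14, $2:6, $3:6, $4:7}
[7] bne  $0, $1, L9  →  {$0:0, $1:14, $2:6, $3:6, $4:7}  ⟨branch taken⟩
[8] or   $1, $0, $2  →  {$0:0, $1:6, $2:6, $3:6, $4:7}
[9] slt  $3, $4, $3  →  {$0:0, $1:6, $2:6, $3:0, $4:7}
[10] xori  $3, $2, 8  →  {$0:0, $1:6, $2:6, $3:14, $4:7}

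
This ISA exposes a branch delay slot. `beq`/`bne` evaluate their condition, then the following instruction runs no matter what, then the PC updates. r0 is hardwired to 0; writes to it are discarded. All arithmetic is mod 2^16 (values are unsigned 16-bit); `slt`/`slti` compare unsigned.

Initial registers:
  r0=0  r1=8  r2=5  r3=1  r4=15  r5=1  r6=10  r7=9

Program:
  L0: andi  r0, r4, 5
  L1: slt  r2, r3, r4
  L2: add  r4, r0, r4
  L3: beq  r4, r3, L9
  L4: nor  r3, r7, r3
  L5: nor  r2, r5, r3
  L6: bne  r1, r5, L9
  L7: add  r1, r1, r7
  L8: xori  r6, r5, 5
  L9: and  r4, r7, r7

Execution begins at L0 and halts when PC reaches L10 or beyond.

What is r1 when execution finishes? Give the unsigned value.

17

  step pc=0: andi  r0, r4, 5  regs=(0,8,5,1,15,1,10,9)
  step pc=1: slt  r2, r3, r4  regs=(0,8,1,1,15,1,10,9)
  step pc=2: add  r4, r0, r4  regs=(0,8,1,1,15,1,10,9)
  step pc=3: beq  r4, r3, L9  cond=F  regs=(0,8,1,1,15,1,10,9)
  step pc=4: nor  r3, r7, r3  regs=(0,8,1,65526,15,1,10,9)
  step pc=5: nor  r2, r5, r3  regs=(0,8,8,65526,15,1,10,9)
  step pc=6: bne  r1, r5, L9  cond=T  regs=(0,8,8,65526,15,1,10,9)
  step pc=7: add  r1, r1, r7  regs=(0,17,8,65526,15,1,10,9)
  step pc=9: and  r4, r7, r7  regs=(0,17,8,65526,9,1,10,9)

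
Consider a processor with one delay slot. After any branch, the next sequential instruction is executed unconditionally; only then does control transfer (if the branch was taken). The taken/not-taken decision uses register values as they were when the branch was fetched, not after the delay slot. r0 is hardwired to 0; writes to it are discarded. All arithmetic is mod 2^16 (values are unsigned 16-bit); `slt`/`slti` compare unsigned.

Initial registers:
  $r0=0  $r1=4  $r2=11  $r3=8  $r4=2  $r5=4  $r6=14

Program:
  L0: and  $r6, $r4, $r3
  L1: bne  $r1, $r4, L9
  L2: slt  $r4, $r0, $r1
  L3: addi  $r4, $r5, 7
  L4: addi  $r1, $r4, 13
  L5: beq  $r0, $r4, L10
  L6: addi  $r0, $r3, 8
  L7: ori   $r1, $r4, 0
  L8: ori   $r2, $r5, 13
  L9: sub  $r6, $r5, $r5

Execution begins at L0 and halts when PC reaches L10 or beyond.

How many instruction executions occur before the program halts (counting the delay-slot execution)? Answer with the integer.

4

#0 and  $r6, $r4, $r3 ; 0/4/11/8/2/4/0
#1 bne  $r1, $r4, L9 ; 0/4/11/8/2/4/0 ; →target
#2 slt  $r4, $r0, $r1 ; 0/4/11/8/1/4/0
#9 sub  $r6, $r5, $r5 ; 0/4/11/8/1/4/0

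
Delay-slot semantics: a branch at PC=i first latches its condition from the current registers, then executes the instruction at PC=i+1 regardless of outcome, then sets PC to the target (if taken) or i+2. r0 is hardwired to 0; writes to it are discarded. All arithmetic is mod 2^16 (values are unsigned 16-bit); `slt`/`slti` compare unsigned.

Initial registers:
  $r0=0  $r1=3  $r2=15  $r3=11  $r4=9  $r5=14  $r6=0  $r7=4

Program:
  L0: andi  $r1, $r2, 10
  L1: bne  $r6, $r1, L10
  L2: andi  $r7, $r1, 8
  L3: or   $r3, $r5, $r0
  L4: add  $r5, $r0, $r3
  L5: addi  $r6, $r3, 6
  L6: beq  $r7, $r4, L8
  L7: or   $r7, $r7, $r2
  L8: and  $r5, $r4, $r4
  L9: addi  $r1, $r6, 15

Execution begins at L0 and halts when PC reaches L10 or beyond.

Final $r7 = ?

8

#0 andi  $r1, $r2, 10 ; 0/10/15/11/9/14/0/4
#1 bne  $r6, $r1, L10 ; 0/10/15/11/9/14/0/4 ; →target
#2 andi  $r7, $r1, 8 ; 0/10/15/11/9/14/0/8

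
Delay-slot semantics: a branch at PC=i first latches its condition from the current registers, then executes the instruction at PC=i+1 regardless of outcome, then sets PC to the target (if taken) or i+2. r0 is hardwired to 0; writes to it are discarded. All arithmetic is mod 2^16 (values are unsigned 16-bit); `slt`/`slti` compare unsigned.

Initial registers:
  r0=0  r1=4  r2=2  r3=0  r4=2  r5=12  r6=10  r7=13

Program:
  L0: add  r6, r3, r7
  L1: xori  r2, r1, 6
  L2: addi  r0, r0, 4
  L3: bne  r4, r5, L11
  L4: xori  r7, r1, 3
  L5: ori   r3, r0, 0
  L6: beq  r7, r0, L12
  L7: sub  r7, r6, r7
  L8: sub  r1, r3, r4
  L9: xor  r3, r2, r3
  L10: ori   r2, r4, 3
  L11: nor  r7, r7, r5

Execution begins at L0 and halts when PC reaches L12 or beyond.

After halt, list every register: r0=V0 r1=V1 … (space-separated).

r0=0 r1=4 r2=2 r3=0 r4=2 r5=12 r6=13 r7=65520

#0 add  r6, r3, r7 ; 0/4/2/0/2/12/13/13
#1 xori  r2, r1, 6 ; 0/4/2/0/2/12/13/13
#2 addi  r0, r0, 4 ; 0/4/2/0/2/12/13/13
#3 bne  r4, r5, L11 ; 0/4/2/0/2/12/13/13 ; →target
#4 xori  r7, r1, 3 ; 0/4/2/0/2/12/13/7
#11 nor  r7, r7, r5 ; 0/4/2/0/2/12/13/65520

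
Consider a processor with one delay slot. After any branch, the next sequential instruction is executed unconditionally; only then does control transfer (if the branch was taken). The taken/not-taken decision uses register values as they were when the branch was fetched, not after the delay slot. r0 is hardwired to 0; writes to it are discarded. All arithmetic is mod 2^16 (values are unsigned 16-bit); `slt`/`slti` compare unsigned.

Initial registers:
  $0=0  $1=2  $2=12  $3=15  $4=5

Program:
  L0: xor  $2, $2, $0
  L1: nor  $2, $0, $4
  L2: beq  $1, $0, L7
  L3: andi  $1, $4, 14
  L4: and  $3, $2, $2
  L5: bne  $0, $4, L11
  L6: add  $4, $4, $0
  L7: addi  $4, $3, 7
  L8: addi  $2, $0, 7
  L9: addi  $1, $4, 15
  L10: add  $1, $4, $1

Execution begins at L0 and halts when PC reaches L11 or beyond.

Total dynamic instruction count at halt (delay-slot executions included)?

#0 xor  $2, $2, $0 ; 0/2/12/15/5
#1 nor  $2, $0, $4 ; 0/2/65530/15/5
#2 beq  $1, $0, L7 ; 0/2/65530/15/5 ; →fallthru
#3 andi  $1, $4, 14 ; 0/4/65530/15/5
#4 and  $3, $2, $2 ; 0/4/65530/65530/5
#5 bne  $0, $4, L11 ; 0/4/65530/65530/5 ; →target
#6 add  $4, $4, $0 ; 0/4/65530/65530/5

7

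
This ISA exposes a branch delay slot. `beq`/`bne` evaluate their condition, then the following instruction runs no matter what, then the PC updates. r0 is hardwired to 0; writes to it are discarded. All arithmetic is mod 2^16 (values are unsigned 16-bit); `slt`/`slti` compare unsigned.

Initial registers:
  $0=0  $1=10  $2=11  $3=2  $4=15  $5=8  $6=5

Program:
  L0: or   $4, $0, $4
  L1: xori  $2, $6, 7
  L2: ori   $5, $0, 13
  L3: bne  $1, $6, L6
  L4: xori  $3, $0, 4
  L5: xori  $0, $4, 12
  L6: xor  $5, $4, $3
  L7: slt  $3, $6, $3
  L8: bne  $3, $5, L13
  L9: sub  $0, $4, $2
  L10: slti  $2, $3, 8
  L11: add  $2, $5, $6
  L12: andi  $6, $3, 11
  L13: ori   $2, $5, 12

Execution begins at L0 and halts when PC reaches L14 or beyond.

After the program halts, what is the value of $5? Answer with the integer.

11

[0] or   $4, $0, $4  →  {$0:0, $1:10, $2:11, $3:2, $4:15, $5:8, $6:5}
[1] xori  $2, $6, 7  →  {$0:0, $1:10, $2:2, $3:2, $4:15, $5:8, $6:5}
[2] ori   $5, $0, 13  →  {$0:0, $1:10, $2:2, $3:2, $4:15, $5:13, $6:5}
[3] bne  $1, $6, L6  →  {$0:0, $1:10, $2:2, $3:2, $4:15, $5:13, $6:5}  ⟨branch taken⟩
[4] xori  $3, $0, 4  →  {$0:0, $1:10, $2:2, $3:4, $4:15, $5:13, $6:5}
[6] xor  $5, $4, $3  →  {$0:0, $1:10, $2:2, $3:4, $4:15, $5:11, $6:5}
[7] slt  $3, $6, $3  →  {$0:0, $1:10, $2:2, $3:0, $4:15, $5:11, $6:5}
[8] bne  $3, $5, L13  →  {$0:0, $1:10, $2:2, $3:0, $4:15, $5:11, $6:5}  ⟨branch taken⟩
[9] sub  $0, $4, $2  →  {$0:0, $1:10, $2:2, $3:0, $4:15, $5:11, $6:5}
[13] ori   $2, $5, 12  →  {$0:0, $1:10, $2:15, $3:0, $4:15, $5:11, $6:5}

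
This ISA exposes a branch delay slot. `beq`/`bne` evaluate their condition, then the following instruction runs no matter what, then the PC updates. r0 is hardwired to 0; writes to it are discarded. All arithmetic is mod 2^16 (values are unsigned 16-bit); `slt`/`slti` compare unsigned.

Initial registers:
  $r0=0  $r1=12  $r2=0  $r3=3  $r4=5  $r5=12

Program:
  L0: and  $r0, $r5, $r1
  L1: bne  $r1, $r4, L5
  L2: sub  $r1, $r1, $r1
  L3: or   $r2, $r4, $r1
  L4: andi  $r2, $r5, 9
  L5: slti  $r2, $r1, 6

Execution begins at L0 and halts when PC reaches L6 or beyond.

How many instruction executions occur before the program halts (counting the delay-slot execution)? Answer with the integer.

4

[0] and  $r0, $r5, $r1  →  {$r0:0, $r1:12, $r2:0, $r3:3, $r4:5, $r5:12}
[1] bne  $r1, $r4, L5  →  {$r0:0, $r1:12, $r2:0, $r3:3, $r4:5, $r5:12}  ⟨branch taken⟩
[2] sub  $r1, $r1, $r1  →  {$r0:0, $r1:0, $r2:0, $r3:3, $r4:5, $r5:12}
[5] slti  $r2, $r1, 6  →  {$r0:0, $r1:0, $r2:1, $r3:3, $r4:5, $r5:12}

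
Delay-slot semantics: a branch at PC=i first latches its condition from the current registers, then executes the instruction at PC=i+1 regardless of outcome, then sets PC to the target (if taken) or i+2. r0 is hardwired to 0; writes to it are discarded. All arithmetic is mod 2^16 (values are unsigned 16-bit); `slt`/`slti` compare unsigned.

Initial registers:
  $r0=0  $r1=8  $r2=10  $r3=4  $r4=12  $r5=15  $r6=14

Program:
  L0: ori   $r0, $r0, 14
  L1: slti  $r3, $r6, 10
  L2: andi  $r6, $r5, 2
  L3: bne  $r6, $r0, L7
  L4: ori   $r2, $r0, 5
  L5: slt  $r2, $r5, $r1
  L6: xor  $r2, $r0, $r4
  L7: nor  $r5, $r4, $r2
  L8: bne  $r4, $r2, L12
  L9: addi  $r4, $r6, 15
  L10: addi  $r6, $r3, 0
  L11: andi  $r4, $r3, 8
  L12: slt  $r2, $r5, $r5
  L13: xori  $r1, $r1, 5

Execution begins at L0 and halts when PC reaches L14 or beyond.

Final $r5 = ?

65522

[0] ori   $r0, $r0, 14  →  {$r0:0, $r1:8, $r2:10, $r3:4, $r4:12, $r5:15, $r6:14}
[1] slti  $r3, $r6, 10  →  {$r0:0, $r1:8, $r2:10, $r3:0, $r4:12, $r5:15, $r6:14}
[2] andi  $r6, $r5, 2  →  {$r0:0, $r1:8, $r2:10, $r3:0, $r4:12, $r5:15, $r6:2}
[3] bne  $r6, $r0, L7  →  {$r0:0, $r1:8, $r2:10, $r3:0, $r4:12, $r5:15, $r6:2}  ⟨branch taken⟩
[4] ori   $r2, $r0, 5  →  {$r0:0, $r1:8, $r2:5, $r3:0, $r4:12, $r5:15, $r6:2}
[7] nor  $r5, $r4, $r2  →  {$r0:0, $r1:8, $r2:5, $r3:0, $r4:12, $r5:65522, $r6:2}
[8] bne  $r4, $r2, L12  →  {$r0:0, $r1:8, $r2:5, $r3:0, $r4:12, $r5:65522, $r6:2}  ⟨branch taken⟩
[9] addi  $r4, $r6, 15  →  {$r0:0, $r1:8, $r2:5, $r3:0, $r4:17, $r5:65522, $r6:2}
[12] slt  $r2, $r5, $r5  →  {$r0:0, $r1:8, $r2:0, $r3:0, $r4:17, $r5:65522, $r6:2}
[13] xori  $r1, $r1, 5  →  {$r0:0, $r1:13, $r2:0, $r3:0, $r4:17, $r5:65522, $r6:2}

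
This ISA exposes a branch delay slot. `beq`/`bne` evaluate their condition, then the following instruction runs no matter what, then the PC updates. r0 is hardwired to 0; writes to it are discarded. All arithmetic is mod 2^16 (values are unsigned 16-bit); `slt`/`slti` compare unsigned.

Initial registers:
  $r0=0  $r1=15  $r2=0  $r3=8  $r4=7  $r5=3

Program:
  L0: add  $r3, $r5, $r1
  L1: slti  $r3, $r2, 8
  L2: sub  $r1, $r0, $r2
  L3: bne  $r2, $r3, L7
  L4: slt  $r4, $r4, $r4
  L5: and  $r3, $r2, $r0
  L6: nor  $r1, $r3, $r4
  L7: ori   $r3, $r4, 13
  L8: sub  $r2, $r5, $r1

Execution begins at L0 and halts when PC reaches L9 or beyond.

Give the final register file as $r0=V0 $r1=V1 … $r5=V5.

[0] add  $r3, $r5, $r1  →  {$r0:0, $r1:15, $r2:0, $r3:18, $r4:7, $r5:3}
[1] slti  $r3, $r2, 8  →  {$r0:0, $r1:15, $r2:0, $r3:1, $r4:7, $r5:3}
[2] sub  $r1, $r0, $r2  →  {$r0:0, $r1:0, $r2:0, $r3:1, $r4:7, $r5:3}
[3] bne  $r2, $r3, L7  →  {$r0:0, $r1:0, $r2:0, $r3:1, $r4:7, $r5:3}  ⟨branch taken⟩
[4] slt  $r4, $r4, $r4  →  {$r0:0, $r1:0, $r2:0, $r3:1, $r4:0, $r5:3}
[7] ori   $r3, $r4, 13  →  {$r0:0, $r1:0, $r2:0, $r3:13, $r4:0, $r5:3}
[8] sub  $r2, $r5, $r1  →  {$r0:0, $r1:0, $r2:3, $r3:13, $r4:0, $r5:3}

$r0=0 $r1=0 $r2=3 $r3=13 $r4=0 $r5=3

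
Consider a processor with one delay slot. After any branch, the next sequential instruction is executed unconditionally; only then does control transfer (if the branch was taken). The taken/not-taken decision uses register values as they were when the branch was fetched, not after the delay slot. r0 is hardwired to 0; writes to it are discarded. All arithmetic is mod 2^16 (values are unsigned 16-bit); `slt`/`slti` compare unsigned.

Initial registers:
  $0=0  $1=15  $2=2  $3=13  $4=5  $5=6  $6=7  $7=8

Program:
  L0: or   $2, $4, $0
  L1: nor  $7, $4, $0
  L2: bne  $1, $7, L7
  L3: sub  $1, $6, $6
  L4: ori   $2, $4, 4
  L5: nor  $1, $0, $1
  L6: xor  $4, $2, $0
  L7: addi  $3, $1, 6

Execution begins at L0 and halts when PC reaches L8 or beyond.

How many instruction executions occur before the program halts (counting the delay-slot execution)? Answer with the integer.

  step pc=0: or   $2, $4, $0  regs=(0,15,5,13,5,6,7,8)
  step pc=1: nor  $7, $4, $0  regs=(0,15,5,13,5,6,7,65530)
  step pc=2: bne  $1, $7, L7  cond=T  regs=(0,15,5,13,5,6,7,65530)
  step pc=3: sub  $1, $6, $6  regs=(0,0,5,13,5,6,7,65530)
  step pc=7: addi  $3, $1, 6  regs=(0,0,5,6,5,6,7,65530)

5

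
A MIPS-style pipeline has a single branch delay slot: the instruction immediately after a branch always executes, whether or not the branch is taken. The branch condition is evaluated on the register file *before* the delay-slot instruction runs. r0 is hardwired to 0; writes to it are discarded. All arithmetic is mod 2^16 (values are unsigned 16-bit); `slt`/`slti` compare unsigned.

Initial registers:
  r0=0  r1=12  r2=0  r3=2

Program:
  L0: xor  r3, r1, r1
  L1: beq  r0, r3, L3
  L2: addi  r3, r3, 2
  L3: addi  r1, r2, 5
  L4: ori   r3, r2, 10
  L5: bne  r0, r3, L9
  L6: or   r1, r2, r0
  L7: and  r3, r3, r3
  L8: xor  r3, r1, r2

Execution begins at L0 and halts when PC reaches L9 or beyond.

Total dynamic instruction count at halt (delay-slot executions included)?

[0] xor  r3, r1, r1  →  {r0:0, r1:12, r2:0, r3:0}
[1] beq  r0, r3, L3  →  {r0:0, r1:12, r2:0, r3:0}  ⟨branch taken⟩
[2] addi  r3, r3, 2  →  {r0:0, r1:12, r2:0, r3:2}
[3] addi  r1, r2, 5  →  {r0:0, r1:5, r2:0, r3:2}
[4] ori   r3, r2, 10  →  {r0:0, r1:5, r2:0, r3:10}
[5] bne  r0, r3, L9  →  {r0:0, r1:5, r2:0, r3:10}  ⟨branch taken⟩
[6] or   r1, r2, r0  →  {r0:0, r1:0, r2:0, r3:10}

7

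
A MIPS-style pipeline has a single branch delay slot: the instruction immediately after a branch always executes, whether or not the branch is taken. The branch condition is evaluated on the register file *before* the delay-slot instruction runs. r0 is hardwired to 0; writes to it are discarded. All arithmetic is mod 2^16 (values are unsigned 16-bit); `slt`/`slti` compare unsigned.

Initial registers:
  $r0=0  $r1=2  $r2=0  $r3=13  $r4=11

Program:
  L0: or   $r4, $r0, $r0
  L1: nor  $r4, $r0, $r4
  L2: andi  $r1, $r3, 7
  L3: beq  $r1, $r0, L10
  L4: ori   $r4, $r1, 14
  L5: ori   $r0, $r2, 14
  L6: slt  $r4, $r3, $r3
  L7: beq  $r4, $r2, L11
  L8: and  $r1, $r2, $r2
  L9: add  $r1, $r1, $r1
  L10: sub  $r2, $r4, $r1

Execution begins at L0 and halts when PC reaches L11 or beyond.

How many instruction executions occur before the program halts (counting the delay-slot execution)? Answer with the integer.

9

#0 or   $r4, $r0, $r0 ; 0/2/0/13/0
#1 nor  $r4, $r0, $r4 ; 0/2/0/13/65535
#2 andi  $r1, $r3, 7 ; 0/5/0/13/65535
#3 beq  $r1, $r0, L10 ; 0/5/0/13/65535 ; →fallthru
#4 ori   $r4, $r1, 14 ; 0/5/0/13/15
#5 ori   $r0, $r2, 14 ; 0/5/0/13/15
#6 slt  $r4, $r3, $r3 ; 0/5/0/13/0
#7 beq  $r4, $r2, L11 ; 0/5/0/13/0 ; →target
#8 and  $r1, $r2, $r2 ; 0/0/0/13/0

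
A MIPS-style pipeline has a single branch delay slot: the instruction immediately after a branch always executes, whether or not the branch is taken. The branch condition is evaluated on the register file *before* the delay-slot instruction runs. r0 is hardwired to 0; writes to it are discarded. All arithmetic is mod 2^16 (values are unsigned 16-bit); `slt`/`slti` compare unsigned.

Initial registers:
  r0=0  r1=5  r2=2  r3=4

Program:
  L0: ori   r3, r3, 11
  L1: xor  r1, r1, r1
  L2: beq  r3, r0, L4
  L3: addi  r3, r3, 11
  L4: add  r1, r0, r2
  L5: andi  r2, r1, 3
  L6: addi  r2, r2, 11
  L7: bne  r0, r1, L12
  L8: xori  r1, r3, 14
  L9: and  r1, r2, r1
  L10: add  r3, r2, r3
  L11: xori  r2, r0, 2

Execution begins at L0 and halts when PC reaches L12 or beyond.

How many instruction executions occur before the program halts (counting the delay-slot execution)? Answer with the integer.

#0 ori   r3, r3, 11 ; 0/5/2/15
#1 xor  r1, r1, r1 ; 0/0/2/15
#2 beq  r3, r0, L4 ; 0/0/2/15 ; →fallthru
#3 addi  r3, r3, 11 ; 0/0/2/26
#4 add  r1, r0, r2 ; 0/2/2/26
#5 andi  r2, r1, 3 ; 0/2/2/26
#6 addi  r2, r2, 11 ; 0/2/13/26
#7 bne  r0, r1, L12 ; 0/2/13/26 ; →target
#8 xori  r1, r3, 14 ; 0/20/13/26

9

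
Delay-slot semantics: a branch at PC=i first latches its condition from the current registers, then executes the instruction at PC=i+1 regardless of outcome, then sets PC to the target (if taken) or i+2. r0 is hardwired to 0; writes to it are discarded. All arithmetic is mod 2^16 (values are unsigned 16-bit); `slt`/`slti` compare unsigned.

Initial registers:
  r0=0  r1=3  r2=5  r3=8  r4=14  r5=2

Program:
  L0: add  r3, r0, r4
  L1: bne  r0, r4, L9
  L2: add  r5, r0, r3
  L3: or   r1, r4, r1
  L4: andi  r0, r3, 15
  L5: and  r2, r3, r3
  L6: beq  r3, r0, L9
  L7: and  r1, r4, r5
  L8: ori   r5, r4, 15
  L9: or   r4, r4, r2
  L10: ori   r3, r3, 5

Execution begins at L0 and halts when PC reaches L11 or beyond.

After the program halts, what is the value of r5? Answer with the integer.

#0 add  r3, r0, r4 ; 0/3/5/14/14/2
#1 bne  r0, r4, L9 ; 0/3/5/14/14/2 ; →target
#2 add  r5, r0, r3 ; 0/3/5/14/14/14
#9 or   r4, r4, r2 ; 0/3/5/14/15/14
#10 ori   r3, r3, 5 ; 0/3/5/15/15/14

14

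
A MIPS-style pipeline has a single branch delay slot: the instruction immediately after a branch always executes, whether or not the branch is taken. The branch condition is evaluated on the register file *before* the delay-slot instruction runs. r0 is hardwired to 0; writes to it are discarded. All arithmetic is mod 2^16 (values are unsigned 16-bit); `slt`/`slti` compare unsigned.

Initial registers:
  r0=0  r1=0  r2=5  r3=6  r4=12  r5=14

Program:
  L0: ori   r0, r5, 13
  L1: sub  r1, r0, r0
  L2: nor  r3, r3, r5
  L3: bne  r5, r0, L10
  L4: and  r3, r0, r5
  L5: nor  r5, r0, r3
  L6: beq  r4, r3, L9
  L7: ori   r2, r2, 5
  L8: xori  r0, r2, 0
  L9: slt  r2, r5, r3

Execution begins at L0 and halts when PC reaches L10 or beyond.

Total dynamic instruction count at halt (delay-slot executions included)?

5

PC=0  ori   r0, r5, 13       | r0=0 r1=0 r2=5 r3=6 r4=12 r5=14
PC=1  sub  r1, r0, r0        | r0=0 r1=0 r2=5 r3=6 r4=12 r5=14
PC=2  nor  r3, r3, r5        | r0=0 r1=0 r2=5 r3=65521 r4=12 r5=14
PC=3  bne  r5, r0, L10       | r0=0 r1=0 r2=5 r3=65521 r4=12 r5=14  [TAKEN]
PC=4  and  r3, r0, r5        | r0=0 r1=0 r2=5 r3=0 r4=12 r5=14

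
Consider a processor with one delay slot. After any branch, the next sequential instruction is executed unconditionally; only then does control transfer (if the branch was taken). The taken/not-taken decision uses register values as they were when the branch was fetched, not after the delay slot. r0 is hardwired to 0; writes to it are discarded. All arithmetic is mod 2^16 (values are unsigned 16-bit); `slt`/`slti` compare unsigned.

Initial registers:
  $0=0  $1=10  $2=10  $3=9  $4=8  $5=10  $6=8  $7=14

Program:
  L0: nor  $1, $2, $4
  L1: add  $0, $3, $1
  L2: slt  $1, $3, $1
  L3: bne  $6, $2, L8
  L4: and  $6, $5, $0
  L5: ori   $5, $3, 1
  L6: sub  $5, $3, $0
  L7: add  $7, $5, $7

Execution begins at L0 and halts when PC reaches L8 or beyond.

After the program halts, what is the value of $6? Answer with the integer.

[0] nor  $1, $2, $4  →  {$0:0, $1:65525, $2:10, $3:9, $4:8, $5:10, $6:8, $7:14}
[1] add  $0, $3, $1  →  {$0:0, $1:65525, $2:10, $3:9, $4:8, $5:10, $6:8, $7:14}
[2] slt  $1, $3, $1  →  {$0:0, $1:1, $2:10, $3:9, $4:8, $5:10, $6:8, $7:14}
[3] bne  $6, $2, L8  →  {$0:0, $1:1, $2:10, $3:9, $4:8, $5:10, $6:8, $7:14}  ⟨branch taken⟩
[4] and  $6, $5, $0  →  {$0:0, $1:1, $2:10, $3:9, $4:8, $5:10, $6:0, $7:14}

0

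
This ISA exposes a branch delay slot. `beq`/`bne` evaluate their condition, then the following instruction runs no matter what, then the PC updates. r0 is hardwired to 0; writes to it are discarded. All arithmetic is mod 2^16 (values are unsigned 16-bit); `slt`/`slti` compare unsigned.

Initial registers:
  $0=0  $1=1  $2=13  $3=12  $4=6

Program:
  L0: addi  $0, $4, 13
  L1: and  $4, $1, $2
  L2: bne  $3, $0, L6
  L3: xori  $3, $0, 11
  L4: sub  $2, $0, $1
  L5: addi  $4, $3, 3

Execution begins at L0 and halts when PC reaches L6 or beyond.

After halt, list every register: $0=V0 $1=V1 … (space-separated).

  step pc=0: addi  $0, $4, 13  regs=(0,1,13,12,6)
  step pc=1: and  $4, $1, $2  regs=(0,1,13,12,1)
  step pc=2: bne  $3, $0, L6  cond=T  regs=(0,1,13,12,1)
  step pc=3: xori  $3, $0, 11  regs=(0,1,13,11,1)

$0=0 $1=1 $2=13 $3=11 $4=1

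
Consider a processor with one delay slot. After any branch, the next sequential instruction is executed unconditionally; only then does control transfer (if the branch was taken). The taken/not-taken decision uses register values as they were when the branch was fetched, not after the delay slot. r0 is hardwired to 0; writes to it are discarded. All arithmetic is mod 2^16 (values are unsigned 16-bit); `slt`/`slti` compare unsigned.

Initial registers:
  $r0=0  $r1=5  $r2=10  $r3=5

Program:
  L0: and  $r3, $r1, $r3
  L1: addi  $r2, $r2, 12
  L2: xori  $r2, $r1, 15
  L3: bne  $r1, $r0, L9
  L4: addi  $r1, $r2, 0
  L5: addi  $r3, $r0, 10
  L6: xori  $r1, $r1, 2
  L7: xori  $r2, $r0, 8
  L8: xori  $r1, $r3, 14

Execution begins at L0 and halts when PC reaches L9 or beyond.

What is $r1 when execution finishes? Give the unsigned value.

[0] and  $r3, $r1, $r3  →  {$r0:0, $r1:5, $r2:10, $r3:5}
[1] addi  $r2, $r2, 12  →  {$r0:0, $r1:5, $r2:22, $r3:5}
[2] xori  $r2, $r1, 15  →  {$r0:0, $r1:5, $r2:10, $r3:5}
[3] bne  $r1, $r0, L9  →  {$r0:0, $r1:5, $r2:10, $r3:5}  ⟨branch taken⟩
[4] addi  $r1, $r2, 0  →  {$r0:0, $r1:10, $r2:10, $r3:5}

10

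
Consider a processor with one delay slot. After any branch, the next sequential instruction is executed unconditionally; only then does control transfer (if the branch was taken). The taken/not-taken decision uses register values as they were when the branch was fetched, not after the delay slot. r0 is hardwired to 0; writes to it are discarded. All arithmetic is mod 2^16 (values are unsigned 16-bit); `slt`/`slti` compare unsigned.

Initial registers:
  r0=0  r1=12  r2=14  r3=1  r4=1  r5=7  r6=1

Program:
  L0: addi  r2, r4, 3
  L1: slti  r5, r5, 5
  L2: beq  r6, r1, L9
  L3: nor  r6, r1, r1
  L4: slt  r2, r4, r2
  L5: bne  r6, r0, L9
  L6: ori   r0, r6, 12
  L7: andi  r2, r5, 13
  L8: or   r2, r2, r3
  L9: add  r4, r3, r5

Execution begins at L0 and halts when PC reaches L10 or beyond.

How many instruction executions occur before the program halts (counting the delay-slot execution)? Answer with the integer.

  step pc=0: addi  r2, r4, 3  regs=(0,12,4,1,1,7,1)
  step pc=1: slti  r5, r5, 5  regs=(0,12,4,1,1,0,1)
  step pc=2: beq  r6, r1, L9  cond=F  regs=(0,12,4,1,1,0,1)
  step pc=3: nor  r6, r1, r1  regs=(0,12,4,1,1,0,65523)
  step pc=4: slt  r2, r4, r2  regs=(0,12,1,1,1,0,65523)
  step pc=5: bne  r6, r0, L9  cond=T  regs=(0,12,1,1,1,0,65523)
  step pc=6: ori   r0, r6, 12  regs=(0,12,1,1,1,0,65523)
  step pc=9: add  r4, r3, r5  regs=(0,12,1,1,1,0,65523)

8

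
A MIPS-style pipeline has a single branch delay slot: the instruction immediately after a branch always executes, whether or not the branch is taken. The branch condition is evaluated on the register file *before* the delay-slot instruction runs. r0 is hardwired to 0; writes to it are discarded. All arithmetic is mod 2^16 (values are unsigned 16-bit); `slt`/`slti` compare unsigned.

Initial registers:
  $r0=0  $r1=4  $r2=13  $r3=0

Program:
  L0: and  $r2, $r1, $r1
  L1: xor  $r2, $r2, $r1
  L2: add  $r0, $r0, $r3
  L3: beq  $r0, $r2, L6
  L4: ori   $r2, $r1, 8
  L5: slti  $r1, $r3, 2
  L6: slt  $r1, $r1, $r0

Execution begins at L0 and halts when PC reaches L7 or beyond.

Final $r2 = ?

#0 and  $r2, $r1, $r1 ; 0/4/4/0
#1 xor  $r2, $r2, $r1 ; 0/4/0/0
#2 add  $r0, $r0, $r3 ; 0/4/0/0
#3 beq  $r0, $r2, L6 ; 0/4/0/0 ; →target
#4 ori   $r2, $r1, 8 ; 0/4/12/0
#6 slt  $r1, $r1, $r0 ; 0/0/12/0

12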